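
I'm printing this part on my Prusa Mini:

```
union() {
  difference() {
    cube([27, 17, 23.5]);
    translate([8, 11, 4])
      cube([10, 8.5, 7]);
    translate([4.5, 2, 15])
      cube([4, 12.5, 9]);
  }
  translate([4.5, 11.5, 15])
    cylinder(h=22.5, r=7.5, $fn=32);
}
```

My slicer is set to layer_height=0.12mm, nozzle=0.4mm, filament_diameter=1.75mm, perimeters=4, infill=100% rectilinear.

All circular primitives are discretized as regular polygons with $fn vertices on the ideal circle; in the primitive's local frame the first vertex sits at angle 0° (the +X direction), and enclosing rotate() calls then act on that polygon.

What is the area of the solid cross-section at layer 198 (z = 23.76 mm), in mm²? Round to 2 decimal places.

175.58 mm²

At z = 23.76 mm: the cube does not reach this height (z outside [0, 23.5]); the cube at (8, 11) is absent (z outside [4, 11]); the cube at (4.5, 2) (footprint 4×12.5) is included at this height (area 50.00 mm²); After the difference (first − rest): the first operand is absent here, so nothing remains; the r=7.5 cylinder at (4.5, 11.5) contributes a regular 32-gon of circumradius 7.5 (area = (32/2)·7.500²·sin(360°/32) = 175.58 mm²); Combining (union): only the r=7.5 cylinder at (4.5, 11.5) is present, so the union is just that shape — area = 175.58 mm². Overall, the cross-section is a single solid region. Net area = 175.58 mm².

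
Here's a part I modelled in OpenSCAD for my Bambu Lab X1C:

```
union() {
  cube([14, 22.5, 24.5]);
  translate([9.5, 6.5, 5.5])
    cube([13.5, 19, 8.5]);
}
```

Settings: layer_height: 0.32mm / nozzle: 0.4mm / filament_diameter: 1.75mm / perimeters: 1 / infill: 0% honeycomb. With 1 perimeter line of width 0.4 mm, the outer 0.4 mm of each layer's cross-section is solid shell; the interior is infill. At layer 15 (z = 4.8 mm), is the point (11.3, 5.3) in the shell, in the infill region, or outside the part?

infill

At z = 4.8 mm: the cube (footprint 14×22.5) is included at this height; the cube at (9.5, 6.5) does not reach this height (z outside [5.5, 14]); Merging all regions: only the 14×22.5 cube is present, so the union is just that shape — 1 connected region. Overall, the cross-section is a single solid region. The nearest boundary edge runs (14.00, 0.00)→(14.00, 22.50); distance from the point to it = 2.70 mm. The point is inside the cross-section and 2.70 mm from the nearest boundary — more than the 0.4 mm shell width (1 × 0.4), so it's in the infill interior.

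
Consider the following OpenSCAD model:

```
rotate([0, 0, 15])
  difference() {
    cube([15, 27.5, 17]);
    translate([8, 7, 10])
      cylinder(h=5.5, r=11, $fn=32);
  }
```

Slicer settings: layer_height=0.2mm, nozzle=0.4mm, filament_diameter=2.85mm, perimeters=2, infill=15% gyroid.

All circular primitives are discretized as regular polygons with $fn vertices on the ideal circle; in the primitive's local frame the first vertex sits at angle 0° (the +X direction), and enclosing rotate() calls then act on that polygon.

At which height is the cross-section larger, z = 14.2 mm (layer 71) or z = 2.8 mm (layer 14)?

Layer 71 (z = 14.2): the 15×27.5 cube contributes its full rectangle (area 412.50 mm²); the r=11 cylinder at (8, 7) gives a regular 32-gon of circumradius 11 (constant along its height) (area = (32/2)·11.000²·sin(360°/32) = 377.69 mm²); Taking the first minus the rest: starting from the 15×27.5 cube (412.50 mm²), the r=11 cylinder at (8, 7) partially overlaps it — only the 255.32 mm² overlap (of its 377.69 mm²) is removed, clipping the outline — area = 157.18 mm²; (whole slice rotated 15° about Z — lengths, areas and connectivity unchanged). So its area = 157.18 mm². Layer 14 (z = 2.8): the 15×27.5 cube contributes its full rectangle (area 412.50 mm²); the cylinder at (8, 7) is not intersected at this z (z outside [10, 15.5]); After the difference (first − rest): none of the subtracted shapes is present at this height, so the 15×27.5 cube is unchanged — area = 412.50 mm²; (whole slice rotated 15° about Z — lengths, areas and connectivity unchanged). So its area = 412.50 mm². Layer 14 is larger (412.50 vs 157.18 mm²).

layer 14 (z = 2.8 mm)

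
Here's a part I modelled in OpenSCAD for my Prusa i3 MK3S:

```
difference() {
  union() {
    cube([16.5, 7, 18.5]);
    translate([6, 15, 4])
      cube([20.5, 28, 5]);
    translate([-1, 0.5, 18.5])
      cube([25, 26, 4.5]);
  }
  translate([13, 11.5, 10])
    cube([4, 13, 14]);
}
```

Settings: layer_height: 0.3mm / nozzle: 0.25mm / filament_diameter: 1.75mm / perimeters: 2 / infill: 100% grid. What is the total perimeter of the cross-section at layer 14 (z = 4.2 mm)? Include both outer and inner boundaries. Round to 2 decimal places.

At z = 4.2 mm: the cube (footprint 16.5×7) is included at this height (perimeter 47.00 mm); the cube at (6, 15) (footprint 20.5×28) is included at this height (perimeter 97.00 mm); the cube at (-1, 0.5) is absent (z outside [18.5, 23]); Merging all regions: the 2 present regions are separate (no shared area or edge), so areas and boundary lengths simply add and each stays a separate island — boundary = 144.00 mm; the cube at (13, 11.5) is absent (z outside [10, 24]); Taking the first minus the rest: none of the subtracted shapes is present at this height, so the result so far is unchanged — boundary = 144.00 mm. Overall, the cross-section has 2 separate islands. Total boundary length (outer) = 144.00 mm.

144.00 mm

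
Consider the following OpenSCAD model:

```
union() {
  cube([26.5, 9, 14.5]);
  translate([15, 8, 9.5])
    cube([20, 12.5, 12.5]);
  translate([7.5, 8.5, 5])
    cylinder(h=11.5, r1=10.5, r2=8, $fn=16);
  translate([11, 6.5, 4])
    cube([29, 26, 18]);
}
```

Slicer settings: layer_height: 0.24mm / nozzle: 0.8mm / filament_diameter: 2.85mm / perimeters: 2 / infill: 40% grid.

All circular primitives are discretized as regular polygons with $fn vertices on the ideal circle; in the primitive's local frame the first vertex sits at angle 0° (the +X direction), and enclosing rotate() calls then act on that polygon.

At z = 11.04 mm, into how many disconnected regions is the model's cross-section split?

At z = 11.04 mm: the cube is present — its section is the full 26.5×9 rectangle; the 20×12.5 cube at (15, 8) contributes its full rectangle; the cone at (7.5, 8.5) (r1=10.5→r2=8) has section circumradius 9.187 here — a regular 16-gon; the cube at (11, 6.5) (footprint 29×26) is included at this height; Taking the union: the regions partially overlap (shared area 449.30 mm²), so overlapping operands fuse into one piece — 1 connected region. The result has 1 disconnected region.

1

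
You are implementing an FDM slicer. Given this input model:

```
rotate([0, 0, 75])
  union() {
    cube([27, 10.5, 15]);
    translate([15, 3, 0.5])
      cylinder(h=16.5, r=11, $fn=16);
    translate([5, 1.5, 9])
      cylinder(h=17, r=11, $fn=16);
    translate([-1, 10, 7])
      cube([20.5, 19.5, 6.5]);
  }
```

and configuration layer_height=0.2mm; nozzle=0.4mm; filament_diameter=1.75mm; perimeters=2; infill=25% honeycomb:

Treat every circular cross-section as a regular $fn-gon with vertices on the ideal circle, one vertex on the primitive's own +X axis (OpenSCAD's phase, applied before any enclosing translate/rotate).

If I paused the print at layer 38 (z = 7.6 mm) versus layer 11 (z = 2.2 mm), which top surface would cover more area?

layer 38 (z = 7.6 mm)

Layer 38 (z = 7.6): the 27×10.5 cube contributes its full rectangle (area 283.50 mm²); the r=11 cylinder at (15, 3) contributes a regular 16-gon of circumradius 11 (area = (16/2)·11.000²·sin(360°/16) = 370.44 mm²); the cylinder at (5, 1.5) does not reach this height (z outside [9, 26]); the cube at (-1, 10) (footprint 20.5×19.5) is included at this height (area 399.75 mm²); Taking the union: the regions partially overlap — summed areas 1053.69 mm² minus the doubly-counted overlap 254.65 mm² gives 799.04 mm² — area = 799.04 mm²; (rotated 75° about Z; rotation is an isometry so areas/perimeters/island counts are preserved). So its area = 799.04 mm². Layer 11 (z = 2.2): the cube (footprint 27×10.5) is included at this height (area 283.50 mm²); the r=11 cylinder at (15, 3) gives a regular 16-gon of circumradius 11 (constant along its height) (area = (16/2)·11.000²·sin(360°/16) = 370.44 mm²); the cylinder at (5, 1.5) does not reach this height (z outside [9, 26]); the cube at (-1, 10) does not reach this height (z outside [7, 13.5]); Combining (union): the regions partially overlap — summed areas 653.94 mm² minus the doubly-counted overlap 212.94 mm² gives 441.00 mm² — area = 441.00 mm²; (whole slice rotated 75° about Z — lengths, areas and connectivity unchanged). So its area = 441.00 mm². Layer 38 is larger (799.04 vs 441.00 mm²).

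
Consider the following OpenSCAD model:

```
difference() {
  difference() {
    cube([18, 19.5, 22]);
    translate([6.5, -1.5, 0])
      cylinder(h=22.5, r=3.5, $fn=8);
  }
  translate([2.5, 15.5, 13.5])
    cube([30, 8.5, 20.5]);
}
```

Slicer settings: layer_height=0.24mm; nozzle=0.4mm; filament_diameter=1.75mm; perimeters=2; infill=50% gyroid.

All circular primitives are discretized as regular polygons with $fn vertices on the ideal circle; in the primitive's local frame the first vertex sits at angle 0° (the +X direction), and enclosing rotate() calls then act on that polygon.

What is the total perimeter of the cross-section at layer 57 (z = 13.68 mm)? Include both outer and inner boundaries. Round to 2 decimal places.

76.71 mm

At z = 13.68 mm: the cube (footprint 18×19.5) is included at this height (perimeter 75.00 mm); the r=3.5 cylinder at (6.5, -1.5) contributes a regular 8-gon of circumradius 3.5 (perimeter = 2·8·3.500·sin(180°/8) = 21.43 mm); After the difference (first − rest): starting from the 18×19.5 cube, the r=3.5 cylinder at (6.5, -1.5) partially overlaps it — only the 7.76 mm² overlap (of its 34.65 mm²) is removed, clipping the outline — boundary = 76.71 mm; the 30×8.5 cube at (2.5, 15.5) contributes its full rectangle (perimeter 77.00 mm); After the difference (first − rest): starting from the result so far, the 30×8.5 cube at (2.5, 15.5) partially overlaps it — only the 62.00 mm² overlap (of its 255.00 mm²) is removed, clipping the outline — boundary = 76.71 mm. Overall, the cross-section is a single solid region. Total boundary length (outer) = 76.71 mm.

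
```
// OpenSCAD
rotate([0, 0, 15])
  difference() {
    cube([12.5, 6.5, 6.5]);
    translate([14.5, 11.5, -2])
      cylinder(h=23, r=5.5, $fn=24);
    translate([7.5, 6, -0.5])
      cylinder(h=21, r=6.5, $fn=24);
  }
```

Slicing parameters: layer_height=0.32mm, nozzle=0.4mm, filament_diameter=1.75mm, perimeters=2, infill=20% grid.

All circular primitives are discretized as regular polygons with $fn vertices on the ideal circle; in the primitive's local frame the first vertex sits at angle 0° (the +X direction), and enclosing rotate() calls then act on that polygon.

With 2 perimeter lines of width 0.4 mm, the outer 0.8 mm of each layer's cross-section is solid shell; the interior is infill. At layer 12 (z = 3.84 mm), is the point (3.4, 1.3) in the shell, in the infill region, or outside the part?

At z = 3.84 mm: the 12.5×6.5 cube contributes its full rectangle; the cylinder at (14.5, 11.5): section is a regular 24-gon, circumradius r=5.5; the r=6.5 cylinder at (7.5, 6) gives a regular 24-gon of circumradius 6.5 (constant along its height); Taking the first minus the rest: starting from the 12.5×6.5 cube, the r=5.5 cylinder at (14.5, 11.5) partially overlaps it — only the 0.01 mm² overlap (of its 93.95 mm²) is removed, clipping the outline; the r=6.5 cylinder at (7.5, 6) partially overlaps it — only the 65.75 mm² overlap (of its 131.22 mm²) is removed, clipping the outline — 2 connected regions; (rotated 15° about Z; rotation is an isometry so areas/perimeters/island counts are preserved). Overall, the cross-section has 2 separate islands. Undo the 15° rotation: the query point maps to (3.621, 0.376) in the un-rotated model frame. The nearest boundary edge runs (5.15, 0.00)→(0.00, 0.00); distance from the point to it = 0.38 mm. (Shell/infill is judged within the island containing the point — the largest one.) The point is inside the cross-section, 0.38 mm from the nearest boundary — within the 0.8 mm shell band (2 × 0.4).

shell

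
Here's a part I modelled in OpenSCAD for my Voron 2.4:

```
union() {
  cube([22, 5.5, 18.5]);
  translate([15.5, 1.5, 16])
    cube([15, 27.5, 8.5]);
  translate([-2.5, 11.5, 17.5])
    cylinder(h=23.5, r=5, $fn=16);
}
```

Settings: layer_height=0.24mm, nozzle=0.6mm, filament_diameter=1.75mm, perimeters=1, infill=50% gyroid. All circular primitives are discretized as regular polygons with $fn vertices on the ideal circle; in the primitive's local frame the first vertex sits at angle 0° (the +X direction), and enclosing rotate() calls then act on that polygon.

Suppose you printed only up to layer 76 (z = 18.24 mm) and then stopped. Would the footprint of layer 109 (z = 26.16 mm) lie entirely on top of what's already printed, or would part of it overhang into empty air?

entirely on top

Compare the two slices. At z = 18.24: the cube is present — its section is the full 22×5.5 rectangle (area 121.00 mm²); the cube at (15.5, 1.5) is present — its section is the full 15×27.5 rectangle (area 412.50 mm²); the cylinder at (-2.5, 11.5): section is a regular 16-gon, circumradius r=5 (area = (16/2)·5.000²·sin(360°/16) = 76.54 mm²); Combining (union): the regions partially overlap — summed areas 610.04 mm² minus the doubly-counted overlap 26.00 mm² gives 584.04 mm² — area = 584.04 mm². At z = 26.16: the cube does not reach this height (z outside [0, 18.5]); the cube at (15.5, 1.5) is not intersected at this z (z outside [16, 24.5]); the r=5 cylinder at (-2.5, 11.5) gives a regular 16-gon of circumradius 5 (constant along its height) (area = (16/2)·5.000²·sin(360°/16) = 76.54 mm²); Merging all regions: only the r=5 cylinder at (-2.5, 11.5) is present, so the union is just that shape — area = 76.54 mm². Checking containment: the cross-section at z = 26.16 is a subset of the cross-section at z = 18.24.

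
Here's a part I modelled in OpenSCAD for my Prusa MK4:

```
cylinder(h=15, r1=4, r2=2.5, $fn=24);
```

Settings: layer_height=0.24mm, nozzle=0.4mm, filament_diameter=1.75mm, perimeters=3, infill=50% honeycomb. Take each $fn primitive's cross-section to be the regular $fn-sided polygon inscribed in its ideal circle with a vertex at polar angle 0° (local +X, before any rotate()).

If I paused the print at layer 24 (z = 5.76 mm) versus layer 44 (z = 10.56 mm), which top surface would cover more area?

layer 24 (z = 5.76 mm)

Layer 24 (z = 5.76): the cone contributes a regular 24-gon of circumradius 3.424 (interpolated between r1=4 and r2=2.5 at t=0.384) (area = (24/2)·3.424²·sin(360°/24) = 36.41 mm²). So its area = 36.41 mm². Layer 44 (z = 10.56): the cone contributes a regular 24-gon of circumradius 2.944 (interpolated between r1=4 and r2=2.5 at t=0.704) (area = (24/2)·2.944²·sin(360°/24) = 26.92 mm²). So its area = 26.92 mm². Layer 24 is larger (36.41 vs 26.92 mm²).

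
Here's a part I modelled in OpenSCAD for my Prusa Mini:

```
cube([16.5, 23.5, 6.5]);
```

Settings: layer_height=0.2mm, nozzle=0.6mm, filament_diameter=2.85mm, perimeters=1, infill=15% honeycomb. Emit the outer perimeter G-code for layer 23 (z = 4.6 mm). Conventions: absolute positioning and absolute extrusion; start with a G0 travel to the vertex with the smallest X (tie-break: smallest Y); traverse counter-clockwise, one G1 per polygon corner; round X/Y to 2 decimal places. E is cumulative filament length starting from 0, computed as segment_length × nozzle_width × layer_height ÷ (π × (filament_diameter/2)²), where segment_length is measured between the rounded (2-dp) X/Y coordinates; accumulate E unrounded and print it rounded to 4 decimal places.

At z = 4.6 mm: the 16.5×23.5 cube contributes its full rectangle. The outline is a single polygon with 4 vertices. Extrusion per mm of travel: 0.6 × 0.2 / (π × 1.425²) = 0.018811. Accumulating E over each segment gives final E = 1.5048.

G0 X0.00 Y0.00 Z4.60
G1 X16.50 Y0.00 E0.3104
G1 X16.50 Y23.50 E0.7524
G1 X0.00 Y23.50 E1.0628
G1 X0.00 Y0.00 E1.5048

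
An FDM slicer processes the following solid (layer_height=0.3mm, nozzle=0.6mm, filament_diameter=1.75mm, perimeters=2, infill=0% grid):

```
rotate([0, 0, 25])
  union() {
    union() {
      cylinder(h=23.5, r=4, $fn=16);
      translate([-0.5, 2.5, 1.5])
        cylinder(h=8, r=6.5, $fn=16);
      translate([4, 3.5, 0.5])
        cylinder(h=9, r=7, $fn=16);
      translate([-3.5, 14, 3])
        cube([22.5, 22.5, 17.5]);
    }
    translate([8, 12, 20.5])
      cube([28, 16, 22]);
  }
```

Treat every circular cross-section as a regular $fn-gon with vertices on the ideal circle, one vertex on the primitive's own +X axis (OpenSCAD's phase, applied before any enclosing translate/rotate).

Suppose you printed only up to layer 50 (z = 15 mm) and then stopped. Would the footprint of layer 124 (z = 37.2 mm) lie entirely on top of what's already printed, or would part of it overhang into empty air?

part overhangs

Compare the two slices. At z = 15: the cylinder: section is a regular 16-gon, circumradius r=4 (area = (16/2)·4.000²·sin(360°/16) = 48.98 mm²); the cylinder at (-0.5, 2.5) is absent (z outside [1.5, 9.5]); the cylinder at (4, 3.5) does not reach this height (z outside [0.5, 9.5]); the cube at (-3.5, 14) is present — its section is the full 22.5×22.5 rectangle (area 506.25 mm²); Combining (union): the 2 present regions are separate (no shared area or edge), so areas and boundary lengths simply add and each stays a separate island — area = 555.23 mm²; the cube at (8, 12) does not reach this height (z outside [20.5, 42.5]); Merging all regions: only that combined region is present, so the union is just that shape — area = 555.23 mm²; (whole slice rotated 25° about Z — lengths, areas and connectivity unchanged). At z = 37.2: the cylinder is not intersected at this z (z outside [0, 23.5]); the cylinder at (-0.5, 2.5) is not intersected at this z (z outside [1.5, 9.5]); the cylinder at (4, 3.5) is not intersected at this z (z outside [0.5, 9.5]); the cube at (-3.5, 14) is not intersected at this z (z outside [3, 20.5]); Merging all regions: nothing is present at this height; the cube at (8, 12) (footprint 28×16) is included at this height (area 448.00 mm²); Combining (union): only the 28×16 cube at (8, 12) is present, so the union is just that shape — area = 448.00 mm²; (rotated 25° about Z; rotation is an isometry so areas/perimeters/island counts are preserved). Checking containment: at z = 37.2 the cross-section extends beyond the z = 15 cross-section by about 294.00 mm².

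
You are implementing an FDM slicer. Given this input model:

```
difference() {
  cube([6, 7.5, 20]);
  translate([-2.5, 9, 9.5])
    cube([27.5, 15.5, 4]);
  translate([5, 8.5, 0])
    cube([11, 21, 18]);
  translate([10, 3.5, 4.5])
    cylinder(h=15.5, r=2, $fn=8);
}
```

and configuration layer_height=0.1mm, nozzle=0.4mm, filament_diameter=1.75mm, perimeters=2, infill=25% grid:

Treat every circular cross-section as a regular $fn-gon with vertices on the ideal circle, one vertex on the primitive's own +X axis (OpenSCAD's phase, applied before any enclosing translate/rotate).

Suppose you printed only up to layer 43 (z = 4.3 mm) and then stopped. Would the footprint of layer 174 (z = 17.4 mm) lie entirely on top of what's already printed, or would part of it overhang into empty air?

entirely on top

Compare the two slices. At z = 4.3: the cube (footprint 6×7.5) is included at this height (area 45.00 mm²); the cube at (-2.5, 9) does not reach this height (z outside [9.5, 13.5]); the 11×21 cube at (5, 8.5) contributes its full rectangle (area 231.00 mm²); the cylinder at (10, 3.5) is not intersected at this z (z outside [4.5, 20]); Taking the first minus the rest: starting from the 6×7.5 cube (45.00 mm²), the 11×21 cube at (5, 8.5) misses the remaining region (no effect) — area = 45.00 mm². At z = 17.4: the cube is present — its section is the full 6×7.5 rectangle (area 45.00 mm²); the cube at (-2.5, 9) is absent (z outside [9.5, 13.5]); the cube at (5, 8.5) is present — its section is the full 11×21 rectangle (area 231.00 mm²); the r=2 cylinder at (10, 3.5) gives a regular 8-gon of circumradius 2 (constant along its height) (area = (8/2)·2.000²·sin(360°/8) = 11.31 mm²); Subtracting the remaining from the first: starting from the 6×7.5 cube (45.00 mm²), the 11×21 cube at (5, 8.5) misses the remaining region (no effect); the r=2 cylinder at (10, 3.5) misses the remaining region (no effect) — area = 45.00 mm². Checking containment: the cross-section at z = 17.4 is a subset of the cross-section at z = 4.3.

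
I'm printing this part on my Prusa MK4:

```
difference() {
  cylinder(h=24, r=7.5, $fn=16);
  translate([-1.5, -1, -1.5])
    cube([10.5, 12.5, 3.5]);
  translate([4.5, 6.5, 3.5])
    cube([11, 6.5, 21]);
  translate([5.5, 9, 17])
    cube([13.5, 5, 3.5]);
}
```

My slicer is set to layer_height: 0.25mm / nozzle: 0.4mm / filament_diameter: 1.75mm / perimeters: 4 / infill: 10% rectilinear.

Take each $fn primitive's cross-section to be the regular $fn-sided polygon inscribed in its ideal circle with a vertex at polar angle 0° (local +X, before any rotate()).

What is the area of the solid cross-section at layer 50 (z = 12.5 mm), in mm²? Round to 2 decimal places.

At z = 12.5 mm: the r=7.5 cylinder contributes a regular 16-gon of circumradius 7.5 (area = (16/2)·7.500²·sin(360°/16) = 172.21 mm²); the cube at (-1.5, -1) is absent (z outside [-1.5, 2]); the cube at (4.5, 6.5) (footprint 11×6.5) is included at this height (area 71.50 mm²); the cube at (5.5, 9) is absent (z outside [17, 20.5]); After the difference (first − rest): starting from the r=7.5 cylinder (172.21 mm²), the 11×6.5 cube at (4.5, 6.5) misses the remaining region (no effect) — area = 172.21 mm². Overall, the cross-section is a single solid region. Net area = 172.21 mm².

172.21 mm²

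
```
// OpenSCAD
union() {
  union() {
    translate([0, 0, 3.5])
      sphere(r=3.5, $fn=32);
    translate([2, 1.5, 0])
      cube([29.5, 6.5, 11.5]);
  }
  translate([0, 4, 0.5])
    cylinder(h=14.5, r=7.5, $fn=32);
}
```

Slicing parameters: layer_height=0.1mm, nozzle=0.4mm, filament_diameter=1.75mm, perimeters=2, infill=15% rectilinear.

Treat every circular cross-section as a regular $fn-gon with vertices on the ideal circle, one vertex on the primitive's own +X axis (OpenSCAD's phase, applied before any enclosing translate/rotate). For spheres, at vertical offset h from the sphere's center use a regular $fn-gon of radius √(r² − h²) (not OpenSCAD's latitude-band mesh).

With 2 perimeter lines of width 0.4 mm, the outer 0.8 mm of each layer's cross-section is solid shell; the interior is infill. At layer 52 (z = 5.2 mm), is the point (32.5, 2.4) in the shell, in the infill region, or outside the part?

At z = 5.2 mm: the r=3.5 sphere contributes a regular 32-gon of circumradius √(3.5²−1.7²) = 3.059; the cube at (2, 1.5) is present — its section is the full 29.5×6.5 rectangle; Taking the union: the regions partially overlap (shared area 0.29 mm²), so overlapping operands fuse into one piece — 1 connected region; the r=7.5 cylinder at (0, 4) gives a regular 32-gon of circumradius 7.5 (constant along its height); Combining (union): the regions partially overlap (shared area 62.66 mm²), so overlapping operands fuse into one piece — 1 connected region. Overall, the cross-section is a single solid region. The nearest boundary edge runs (31.50, 8.00)→(31.50, 1.50); distance from the point to it = 1.00 mm. The point is not inside any of the regions above, so it lies outside the cross-section (1.00 mm from the nearest boundary).

outside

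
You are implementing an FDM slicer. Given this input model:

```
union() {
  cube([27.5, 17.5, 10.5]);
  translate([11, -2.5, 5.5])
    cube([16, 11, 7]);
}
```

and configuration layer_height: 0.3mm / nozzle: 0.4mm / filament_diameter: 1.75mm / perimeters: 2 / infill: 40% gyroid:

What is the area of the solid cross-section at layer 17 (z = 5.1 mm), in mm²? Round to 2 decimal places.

481.25 mm²

At z = 5.1 mm: the cube is present — its section is the full 27.5×17.5 rectangle (area 481.25 mm²); the cube at (11, -2.5) is absent (z outside [5.5, 12.5]); Taking the union: only the 27.5×17.5 cube is present, so the union is just that shape — area = 481.25 mm². Overall, the cross-section is a single solid region. Net area = 481.25 mm².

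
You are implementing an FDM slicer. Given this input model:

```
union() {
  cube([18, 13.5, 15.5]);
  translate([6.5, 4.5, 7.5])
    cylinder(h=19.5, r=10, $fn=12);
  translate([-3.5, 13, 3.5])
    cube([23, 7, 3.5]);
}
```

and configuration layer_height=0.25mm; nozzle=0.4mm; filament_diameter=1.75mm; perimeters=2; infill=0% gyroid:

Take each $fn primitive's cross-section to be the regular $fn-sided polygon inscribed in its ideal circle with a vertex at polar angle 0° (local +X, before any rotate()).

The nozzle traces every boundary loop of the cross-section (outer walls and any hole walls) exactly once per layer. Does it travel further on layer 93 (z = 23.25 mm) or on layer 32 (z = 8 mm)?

Layer 93 (z = 23.25): the cube does not reach this height (z outside [0, 15.5]); the r=10 cylinder at (6.5, 4.5) gives a regular 12-gon of circumradius 10 (constant along its height) (perimeter = 2·12·10.000·sin(180°/12) = 62.12 mm); the cube at (-3.5, 13) does not reach this height (z outside [3.5, 7]); Taking the union: only the r=10 cylinder at (6.5, 4.5) is present, so the union is just that shape — boundary = 62.12 mm. So its perimeter = 62.12 mm. Layer 32 (z = 8): the cube is present — its section is the full 18×13.5 rectangle (perimeter 63.00 mm); the r=10 cylinder at (6.5, 4.5) gives a regular 12-gon of circumradius 10 (constant along its height) (perimeter = 2·12·10.000·sin(180°/12) = 62.12 mm); the cube at (-3.5, 13) is absent (z outside [3.5, 7]); Taking the union: the regions partially overlap (shared area 201.32 mm²), so the edge portions inside another operand are dropped and the merged outline is re-measured after clipping — boundary = 70.94 mm. So its perimeter = 70.94 mm. Layer 32 is larger (70.94 vs 62.12 mm).

layer 32 (z = 8 mm)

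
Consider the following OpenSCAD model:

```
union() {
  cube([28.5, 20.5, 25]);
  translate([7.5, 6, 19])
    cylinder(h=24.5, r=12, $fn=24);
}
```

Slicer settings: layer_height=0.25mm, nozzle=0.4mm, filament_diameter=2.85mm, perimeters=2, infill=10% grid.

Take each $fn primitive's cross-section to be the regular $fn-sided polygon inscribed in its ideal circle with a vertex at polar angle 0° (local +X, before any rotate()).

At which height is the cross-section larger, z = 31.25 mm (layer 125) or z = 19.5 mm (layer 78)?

Layer 125 (z = 31.25): the cube is not intersected at this z (z outside [0, 25]); the r=12 cylinder at (7.5, 6) contributes a regular 24-gon of circumradius 12 (area = (24/2)·12.000²·sin(360°/24) = 447.24 mm²); Merging all regions: only the r=12 cylinder at (7.5, 6) is present, so the union is just that shape — area = 447.24 mm². So its area = 447.24 mm². Layer 78 (z = 19.5): the cube is present — its section is the full 28.5×20.5 rectangle (area 584.25 mm²); the r=12 cylinder at (7.5, 6) contributes a regular 24-gon of circumradius 12 (area = (24/2)·12.000²·sin(360°/24) = 447.24 mm²); Merging all regions: the regions partially overlap — summed areas 1031.49 mm² minus the doubly-counted overlap 308.43 mm² gives 723.06 mm² — area = 723.06 mm². So its area = 723.06 mm². Layer 78 is larger (723.06 vs 447.24 mm²).

layer 78 (z = 19.5 mm)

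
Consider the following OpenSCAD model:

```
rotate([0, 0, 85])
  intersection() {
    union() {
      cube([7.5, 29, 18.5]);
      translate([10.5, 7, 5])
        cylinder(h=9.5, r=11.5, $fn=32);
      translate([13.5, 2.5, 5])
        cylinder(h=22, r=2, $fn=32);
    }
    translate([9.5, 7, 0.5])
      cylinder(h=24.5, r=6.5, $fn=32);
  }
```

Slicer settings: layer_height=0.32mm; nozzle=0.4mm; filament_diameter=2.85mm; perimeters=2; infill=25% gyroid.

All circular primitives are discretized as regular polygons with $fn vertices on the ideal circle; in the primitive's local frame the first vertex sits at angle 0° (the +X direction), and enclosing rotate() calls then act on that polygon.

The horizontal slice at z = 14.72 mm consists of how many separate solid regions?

At z = 14.72 mm: the cube is present — its section is the full 7.5×29 rectangle; the cylinder at (10.5, 7) is absent (z outside [5, 14.5]); the r=2 cylinder at (13.5, 2.5) gives a regular 32-gon of circumradius 2 (constant along its height); Merging all regions: the 2 present regions are separate (no shared area or edge), so areas and boundary lengths simply add and each stays a separate island — 2 connected regions; the cylinder at (9.5, 7): section is a regular 32-gon, circumradius r=6.5; Keeping only the common overlap: the r=6.5 cylinder at (9.5, 7) partially overlaps the result so far; clipping to the common part keeps 48.10 mm² — 2 connected regions; (whole slice rotated 85° about Z — lengths, areas and connectivity unchanged). The result has 2 disconnected regions.

2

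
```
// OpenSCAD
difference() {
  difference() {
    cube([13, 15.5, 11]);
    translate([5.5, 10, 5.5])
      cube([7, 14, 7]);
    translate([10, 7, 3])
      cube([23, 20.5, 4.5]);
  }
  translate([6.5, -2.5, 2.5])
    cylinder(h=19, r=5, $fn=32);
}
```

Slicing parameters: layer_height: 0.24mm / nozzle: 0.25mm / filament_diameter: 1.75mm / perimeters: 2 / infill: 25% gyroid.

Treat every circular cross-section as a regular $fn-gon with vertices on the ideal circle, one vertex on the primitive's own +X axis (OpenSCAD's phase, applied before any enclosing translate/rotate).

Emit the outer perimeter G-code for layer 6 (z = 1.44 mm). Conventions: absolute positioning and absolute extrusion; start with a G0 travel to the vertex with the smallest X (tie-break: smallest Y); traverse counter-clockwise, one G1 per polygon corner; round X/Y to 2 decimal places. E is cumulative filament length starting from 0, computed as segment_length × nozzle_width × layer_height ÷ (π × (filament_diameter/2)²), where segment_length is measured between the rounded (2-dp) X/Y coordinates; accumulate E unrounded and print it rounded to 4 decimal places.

At z = 1.44 mm: the cube (footprint 13×15.5) is included at this height; the cube at (5.5, 10) is not intersected at this z (z outside [5.5, 12.5]); the cube at (10, 7) is absent (z outside [3, 7.5]); Subtracting the remaining from the first: none of the subtracted shapes is present at this height, so the 13×15.5 cube is unchanged — 1 connected region; the cylinder at (6.5, -2.5) does not reach this height (z outside [2.5, 21.5]); After the difference (first − rest): none of the subtracted shapes is present at this height, so the result so far is unchanged — 1 connected region. The outline is a single polygon with 4 vertices. Extrusion per mm of travel: 0.25 × 0.24 / (π × 0.875²) = 0.024945. Accumulating E over each segment gives final E = 1.4219.

G0 X0.00 Y0.00 Z1.44
G1 X13.00 Y0.00 E0.3243
G1 X13.00 Y15.50 E0.7109
G1 X0.00 Y15.50 E1.0352
G1 X0.00 Y0.00 E1.4219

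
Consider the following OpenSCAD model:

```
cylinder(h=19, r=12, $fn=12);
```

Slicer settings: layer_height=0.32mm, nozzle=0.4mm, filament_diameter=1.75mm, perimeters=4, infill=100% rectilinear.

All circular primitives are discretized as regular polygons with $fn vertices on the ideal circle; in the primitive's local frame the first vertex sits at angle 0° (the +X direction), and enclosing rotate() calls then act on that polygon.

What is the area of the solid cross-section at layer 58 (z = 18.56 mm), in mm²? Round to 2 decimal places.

At z = 18.56 mm: the cylinder: section is a regular 12-gon, circumradius r=12 (area = (12/2)·12.000²·sin(360°/12) = 432.00 mm²). Overall, the cross-section is a single solid region. Net area = 432.00 mm².

432.00 mm²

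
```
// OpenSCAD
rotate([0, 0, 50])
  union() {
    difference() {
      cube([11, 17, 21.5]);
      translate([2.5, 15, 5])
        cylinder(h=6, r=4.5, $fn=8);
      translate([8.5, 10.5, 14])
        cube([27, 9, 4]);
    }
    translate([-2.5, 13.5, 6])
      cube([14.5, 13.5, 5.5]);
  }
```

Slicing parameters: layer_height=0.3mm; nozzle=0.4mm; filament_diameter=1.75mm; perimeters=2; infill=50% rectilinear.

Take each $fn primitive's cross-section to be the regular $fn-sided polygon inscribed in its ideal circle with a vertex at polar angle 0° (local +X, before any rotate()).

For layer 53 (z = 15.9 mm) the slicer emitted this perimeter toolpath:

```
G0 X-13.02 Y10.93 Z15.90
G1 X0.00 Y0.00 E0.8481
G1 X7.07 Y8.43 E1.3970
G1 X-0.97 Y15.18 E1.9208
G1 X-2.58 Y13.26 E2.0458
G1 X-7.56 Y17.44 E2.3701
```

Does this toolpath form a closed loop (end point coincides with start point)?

Start point (G0): (-13.02, 10.93). End point (last G1): the path does not return to the start — open.

no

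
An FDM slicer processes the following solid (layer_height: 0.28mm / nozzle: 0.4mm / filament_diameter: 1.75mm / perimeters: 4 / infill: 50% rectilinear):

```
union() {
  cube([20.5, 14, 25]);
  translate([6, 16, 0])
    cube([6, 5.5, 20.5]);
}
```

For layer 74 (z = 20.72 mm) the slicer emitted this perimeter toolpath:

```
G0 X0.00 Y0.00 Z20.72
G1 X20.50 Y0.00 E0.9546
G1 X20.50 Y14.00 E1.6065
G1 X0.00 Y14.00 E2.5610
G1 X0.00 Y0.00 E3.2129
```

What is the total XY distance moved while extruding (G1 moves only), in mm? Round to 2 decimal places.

Sum the Euclidean lengths of each G1 segment: total = 69.00 mm.

69.00 mm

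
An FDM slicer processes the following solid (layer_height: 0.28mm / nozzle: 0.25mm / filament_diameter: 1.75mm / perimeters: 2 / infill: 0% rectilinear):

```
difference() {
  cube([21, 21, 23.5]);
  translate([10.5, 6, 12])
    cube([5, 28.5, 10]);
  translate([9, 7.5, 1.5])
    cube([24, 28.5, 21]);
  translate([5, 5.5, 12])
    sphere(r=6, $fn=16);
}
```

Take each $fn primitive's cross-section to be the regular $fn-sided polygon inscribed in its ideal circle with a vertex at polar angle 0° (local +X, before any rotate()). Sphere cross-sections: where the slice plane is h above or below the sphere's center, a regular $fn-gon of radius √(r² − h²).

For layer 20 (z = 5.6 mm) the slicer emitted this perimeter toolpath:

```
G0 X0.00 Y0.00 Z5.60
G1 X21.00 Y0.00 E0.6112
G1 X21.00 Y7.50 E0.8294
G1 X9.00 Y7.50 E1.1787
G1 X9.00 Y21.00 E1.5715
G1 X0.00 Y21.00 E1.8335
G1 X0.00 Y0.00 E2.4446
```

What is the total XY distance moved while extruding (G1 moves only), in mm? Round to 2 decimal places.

Sum the Euclidean lengths of each G1 segment: total = 84.00 mm.

84.00 mm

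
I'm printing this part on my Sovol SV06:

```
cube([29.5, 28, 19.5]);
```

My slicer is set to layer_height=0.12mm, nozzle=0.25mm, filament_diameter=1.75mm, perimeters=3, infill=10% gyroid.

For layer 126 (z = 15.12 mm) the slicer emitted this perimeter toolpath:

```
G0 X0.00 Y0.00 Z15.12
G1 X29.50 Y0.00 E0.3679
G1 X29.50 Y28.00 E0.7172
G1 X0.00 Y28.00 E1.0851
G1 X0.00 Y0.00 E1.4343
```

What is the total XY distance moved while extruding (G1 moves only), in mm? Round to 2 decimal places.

115.00 mm

Sum the Euclidean lengths of each G1 segment: total = 115.00 mm.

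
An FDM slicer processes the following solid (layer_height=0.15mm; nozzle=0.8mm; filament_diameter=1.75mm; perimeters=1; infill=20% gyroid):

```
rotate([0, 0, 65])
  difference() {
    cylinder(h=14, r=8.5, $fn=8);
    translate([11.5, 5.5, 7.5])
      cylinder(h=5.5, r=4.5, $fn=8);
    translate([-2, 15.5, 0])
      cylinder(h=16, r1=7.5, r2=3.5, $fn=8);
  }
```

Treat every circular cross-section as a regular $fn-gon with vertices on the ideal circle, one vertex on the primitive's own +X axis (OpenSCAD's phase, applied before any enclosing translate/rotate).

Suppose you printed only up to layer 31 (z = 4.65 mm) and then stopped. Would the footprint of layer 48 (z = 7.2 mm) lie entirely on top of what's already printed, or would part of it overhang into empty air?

entirely on top

Compare the two slices. At z = 4.65: the r=8.5 cylinder gives a regular 8-gon of circumradius 8.5 (constant along its height) (area = (8/2)·8.500²·sin(360°/8) = 204.35 mm²); the cylinder at (11.5, 5.5) is not intersected at this z (z outside [7.5, 13]); the cone at (-2, 15.5) (r1=7.5→r2=3.5) has section circumradius 6.338 here — a regular 8-gon (area = (8/2)·6.338²·sin(360°/8) = 113.60 mm²); Taking the first minus the rest: starting from the r=8.5 cylinder (204.35 mm²), the cone at (-2, 15.5) misses the remaining region (no effect) — area = 204.35 mm²; (rotated 65° about Z; rotation is an isometry so areas/perimeters/island counts are preserved). At z = 7.2: the r=8.5 cylinder contributes a regular 8-gon of circumradius 8.5 (area = (8/2)·8.500²·sin(360°/8) = 204.35 mm²); the cylinder at (11.5, 5.5) does not reach this height (z outside [7.5, 13]); the cone at (-2, 15.5) (r1=7.5→r2=3.5) has section circumradius 5.700 here — a regular 8-gon (area = (8/2)·5.700²·sin(360°/8) = 91.90 mm²); Taking the first minus the rest: starting from the r=8.5 cylinder (204.35 mm²), the cone at (-2, 15.5) misses the remaining region (no effect) — area = 204.35 mm²; (whole slice rotated 65° about Z — lengths, areas and connectivity unchanged). Checking containment: the cross-section at z = 7.2 is a subset of the cross-section at z = 4.65.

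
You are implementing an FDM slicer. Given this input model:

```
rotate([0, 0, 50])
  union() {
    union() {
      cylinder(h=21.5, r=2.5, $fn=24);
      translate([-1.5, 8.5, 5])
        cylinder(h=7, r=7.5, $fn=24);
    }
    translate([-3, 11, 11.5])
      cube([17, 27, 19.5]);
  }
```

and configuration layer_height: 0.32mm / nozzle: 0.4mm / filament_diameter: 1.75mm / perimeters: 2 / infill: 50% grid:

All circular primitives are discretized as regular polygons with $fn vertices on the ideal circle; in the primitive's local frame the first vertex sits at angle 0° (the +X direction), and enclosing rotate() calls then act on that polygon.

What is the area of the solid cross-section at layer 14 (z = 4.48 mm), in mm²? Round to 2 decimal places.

19.41 mm²

At z = 4.48 mm: the r=2.5 cylinder gives a regular 24-gon of circumradius 2.5 (constant along its height) (area = (24/2)·2.500²·sin(360°/24) = 19.41 mm²); the cylinder at (-1.5, 8.5) does not reach this height (z outside [5, 12]); Merging all regions: only the r=2.5 cylinder is present, so the union is just that shape — area = 19.41 mm²; the cube at (-3, 11) is not intersected at this z (z outside [11.5, 31]); Combining (union): only the result so far is present, so the union is just that shape — area = 19.41 mm²; (rotated 50° about Z; rotation is an isometry so areas/perimeters/island counts are preserved). Overall, the cross-section is a single solid region. Net area = 19.41 mm².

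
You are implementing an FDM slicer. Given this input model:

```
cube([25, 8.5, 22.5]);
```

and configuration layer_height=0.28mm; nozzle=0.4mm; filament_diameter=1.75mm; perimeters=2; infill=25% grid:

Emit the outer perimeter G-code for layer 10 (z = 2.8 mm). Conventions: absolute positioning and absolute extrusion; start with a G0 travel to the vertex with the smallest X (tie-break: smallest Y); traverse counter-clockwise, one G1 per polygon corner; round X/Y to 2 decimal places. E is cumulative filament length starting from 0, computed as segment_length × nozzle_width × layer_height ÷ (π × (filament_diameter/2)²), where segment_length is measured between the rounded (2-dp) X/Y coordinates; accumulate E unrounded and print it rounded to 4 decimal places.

At z = 2.8 mm: the cube is present — its section is the full 25×8.5 rectangle. The outline is a single polygon with 4 vertices. Extrusion per mm of travel: 0.4 × 0.28 / (π × 0.875²) = 0.046564. Accumulating E over each segment gives final E = 3.1198.

G0 X0.00 Y0.00 Z2.80
G1 X25.00 Y0.00 E1.1641
G1 X25.00 Y8.50 E1.5599
G1 X0.00 Y8.50 E2.7240
G1 X0.00 Y0.00 E3.1198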